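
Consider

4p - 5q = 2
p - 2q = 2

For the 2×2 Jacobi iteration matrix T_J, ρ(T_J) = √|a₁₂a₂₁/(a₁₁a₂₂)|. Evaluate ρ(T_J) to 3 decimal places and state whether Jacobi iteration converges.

0.791

a₁₂a₂₁/(a₁₁a₂₂) = (-5)·(1) / ((4)·(-2)) = 0.625000
ρ = √|0.625000| = √0.625000 = 0.791
ρ < 1, so Jacobi converges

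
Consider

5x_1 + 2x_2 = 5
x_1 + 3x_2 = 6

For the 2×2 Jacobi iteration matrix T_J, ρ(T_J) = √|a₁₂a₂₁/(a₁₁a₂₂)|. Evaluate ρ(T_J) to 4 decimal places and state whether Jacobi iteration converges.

0.3651

a₁₂a₂₁/(a₁₁a₂₂) = (2)·(1) / ((5)·(3)) = 0.133333
ρ = √|0.133333| = √0.133333 = 0.3651
ρ < 1, so Jacobi converges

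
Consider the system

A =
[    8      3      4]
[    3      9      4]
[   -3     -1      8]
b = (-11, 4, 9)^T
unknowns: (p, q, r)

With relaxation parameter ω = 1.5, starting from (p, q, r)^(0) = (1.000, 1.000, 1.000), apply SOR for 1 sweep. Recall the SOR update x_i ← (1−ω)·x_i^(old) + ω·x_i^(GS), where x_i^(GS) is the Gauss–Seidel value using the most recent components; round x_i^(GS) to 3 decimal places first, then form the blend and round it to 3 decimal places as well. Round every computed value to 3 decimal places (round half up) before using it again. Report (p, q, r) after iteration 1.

(-3.875, 1.438, -0.722)

Iteration 1:
  p: GS value = (-11 - (3)·1.000 - (4)·1.000) / (8) = -2.250;  p ← (1−ω)·1.000 + ω·-2.250 = -3.875
  q: GS value = (4 - (3)·-3.875 - (4)·1.000) / (9) = 1.292;  q ← (1−ω)·1.000 + ω·1.292 = 1.438
  r: GS value = (9 - (-3)·-3.875 - (-1)·1.438) / (8) = -0.148;  r ← (1−ω)·1.000 + ω·-0.148 = -0.722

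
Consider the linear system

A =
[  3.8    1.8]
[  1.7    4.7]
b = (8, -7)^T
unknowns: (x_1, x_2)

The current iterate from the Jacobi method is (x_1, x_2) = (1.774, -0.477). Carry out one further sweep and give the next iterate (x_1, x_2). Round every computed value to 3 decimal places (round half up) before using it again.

(2.331, -2.131)

One sweep:
  x_1 = (8 - (1.8)·-0.477) / (3.8) = 2.331
  x_2 = (-7 - (1.7)·1.774) / (4.7) = -2.131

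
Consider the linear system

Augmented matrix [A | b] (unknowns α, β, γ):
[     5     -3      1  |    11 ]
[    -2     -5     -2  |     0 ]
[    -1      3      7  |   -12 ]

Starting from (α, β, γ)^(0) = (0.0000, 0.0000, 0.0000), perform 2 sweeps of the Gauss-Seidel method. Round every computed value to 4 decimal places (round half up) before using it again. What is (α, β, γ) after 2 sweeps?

Iteration 1:
  α = (11 - (-3)·0.0000 - (1)·0.0000) / (5) = 2.2000
  β = (0 - (-2)·2.2000 - (-2)·0.0000) / (-5) = -0.8800
  γ = (-12 - (-1)·2.2000 - (3)·-0.8800) / (7) = -1.0229
Iteration 2:
  α = (11 - (-3)·-0.8800 - (1)·-1.0229) / (5) = 1.8766
  β = (0 - (-2)·1.8766 - (-2)·-1.0229) / (-5) = -0.3415
  γ = (-12 - (-1)·1.8766 - (3)·-0.3415) / (7) = -1.2998

(1.8766, -0.3415, -1.2998)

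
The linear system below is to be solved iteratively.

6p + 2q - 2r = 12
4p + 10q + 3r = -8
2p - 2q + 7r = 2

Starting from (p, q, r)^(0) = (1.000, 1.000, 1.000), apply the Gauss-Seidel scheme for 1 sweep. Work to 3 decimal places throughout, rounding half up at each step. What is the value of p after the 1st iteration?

Iteration 1:
  p = (12 - (2)·1.000 - (-2)·1.000) / (6) = 2.000
  q = (-8 - (4)·2.000 - (3)·1.000) / (10) = -1.900
  r = (2 - (2)·2.000 - (-2)·-1.900) / (7) = -0.829

2.000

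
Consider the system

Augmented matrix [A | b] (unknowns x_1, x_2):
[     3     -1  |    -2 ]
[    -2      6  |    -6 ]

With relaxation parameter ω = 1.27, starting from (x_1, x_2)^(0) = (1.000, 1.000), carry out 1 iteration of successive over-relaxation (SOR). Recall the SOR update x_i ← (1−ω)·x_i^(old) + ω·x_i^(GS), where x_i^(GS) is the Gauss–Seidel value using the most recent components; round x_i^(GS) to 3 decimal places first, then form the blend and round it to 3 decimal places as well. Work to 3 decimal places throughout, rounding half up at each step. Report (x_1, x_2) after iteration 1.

Iteration 1:
  x_1: GS value = (-2 - (-1)·1.000) / (3) = -0.333;  x_1 ← (1−ω)·1.000 + ω·-0.333 = -0.693
  x_2: GS value = (-6 - (-2)·-0.693) / (6) = -1.231;  x_2 ← (1−ω)·1.000 + ω·-1.231 = -1.833

(-0.693, -1.833)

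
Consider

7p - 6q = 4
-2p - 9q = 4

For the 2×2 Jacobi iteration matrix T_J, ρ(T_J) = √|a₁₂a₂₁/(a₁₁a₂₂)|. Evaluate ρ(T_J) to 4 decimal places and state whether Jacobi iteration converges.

0.4364

a₁₂a₂₁/(a₁₁a₂₂) = (-6)·(-2) / ((7)·(-9)) = -0.190476
ρ = √|-0.190476| = √0.190476 = 0.4364
ρ < 1, so Jacobi converges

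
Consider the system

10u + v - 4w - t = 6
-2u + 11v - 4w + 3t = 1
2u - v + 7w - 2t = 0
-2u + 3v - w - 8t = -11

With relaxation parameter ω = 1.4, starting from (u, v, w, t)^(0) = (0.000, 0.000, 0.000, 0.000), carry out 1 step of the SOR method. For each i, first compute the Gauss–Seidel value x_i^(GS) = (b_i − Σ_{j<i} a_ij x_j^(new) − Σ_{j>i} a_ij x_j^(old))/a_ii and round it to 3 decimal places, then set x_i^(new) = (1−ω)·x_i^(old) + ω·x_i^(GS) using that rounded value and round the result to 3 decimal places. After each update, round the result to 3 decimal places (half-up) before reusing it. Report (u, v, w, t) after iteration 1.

Iteration 1:
  u: GS value = (6 - (1)·0.000 - (-4)·0.000 - (-1)·0.000) / (10) = 0.600;  u ← (1−ω)·0.000 + ω·0.600 = 0.840
  v: GS value = (1 - (-2)·0.840 - (-4)·0.000 - (3)·0.000) / (11) = 0.244;  v ← (1−ω)·0.000 + ω·0.244 = 0.342
  w: GS value = (0 - (2)·0.840 - (-1)·0.342 - (-2)·0.000) / (7) = -0.191;  w ← (1−ω)·0.000 + ω·-0.191 = -0.267
  t: GS value = (-11 - (-2)·0.840 - (3)·0.342 - (-1)·-0.267) / (-8) = 1.327;  t ← (1−ω)·0.000 + ω·1.327 = 1.858

(0.840, 0.342, -0.267, 1.858)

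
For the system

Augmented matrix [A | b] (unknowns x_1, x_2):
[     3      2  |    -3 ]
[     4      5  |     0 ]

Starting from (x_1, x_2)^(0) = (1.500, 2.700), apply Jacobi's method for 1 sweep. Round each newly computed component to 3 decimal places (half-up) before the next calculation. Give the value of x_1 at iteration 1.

Iteration 1:
  x_1 = (-3 - (2)·2.700) / (3) = -2.800
  x_2 = (0 - (4)·1.500) / (5) = -1.200

-2.800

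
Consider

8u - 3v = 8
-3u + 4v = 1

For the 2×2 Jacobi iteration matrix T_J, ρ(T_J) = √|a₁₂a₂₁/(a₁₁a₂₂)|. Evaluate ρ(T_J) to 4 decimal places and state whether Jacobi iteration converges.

0.5303

a₁₂a₂₁/(a₁₁a₂₂) = (-3)·(-3) / ((8)·(4)) = 0.281250
ρ = √|0.281250| = √0.281250 = 0.5303
ρ < 1, so Jacobi converges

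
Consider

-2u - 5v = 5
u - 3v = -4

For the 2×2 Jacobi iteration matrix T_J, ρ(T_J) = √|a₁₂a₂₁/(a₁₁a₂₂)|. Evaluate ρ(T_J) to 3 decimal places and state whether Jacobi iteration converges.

0.913

a₁₂a₂₁/(a₁₁a₂₂) = (-5)·(1) / ((-2)·(-3)) = -0.833333
ρ = √|-0.833333| = √0.833333 = 0.913
ρ < 1, so Jacobi converges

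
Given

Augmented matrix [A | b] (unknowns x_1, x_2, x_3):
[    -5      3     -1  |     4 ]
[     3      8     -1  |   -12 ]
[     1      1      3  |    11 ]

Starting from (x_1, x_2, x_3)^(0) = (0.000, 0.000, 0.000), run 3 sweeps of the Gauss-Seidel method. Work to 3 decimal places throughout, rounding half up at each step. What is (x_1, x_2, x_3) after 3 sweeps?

(-1.734, -0.289, 4.341)

Iteration 1:
  x_1 = (4 - (3)·0.000 - (-1)·0.000) / (-5) = -0.800
  x_2 = (-12 - (3)·-0.800 - (-1)·0.000) / (8) = -1.200
  x_3 = (11 - (1)·-0.800 - (1)·-1.200) / (3) = 4.333
Iteration 2:
  x_1 = (4 - (3)·-1.200 - (-1)·4.333) / (-5) = -2.387
  x_2 = (-12 - (3)·-2.387 - (-1)·4.333) / (8) = -0.063
  x_3 = (11 - (1)·-2.387 - (1)·-0.063) / (3) = 4.483
Iteration 3:
  x_1 = (4 - (3)·-0.063 - (-1)·4.483) / (-5) = -1.734
  x_2 = (-12 - (3)·-1.734 - (-1)·4.483) / (8) = -0.289
  x_3 = (11 - (1)·-1.734 - (1)·-0.289) / (3) = 4.341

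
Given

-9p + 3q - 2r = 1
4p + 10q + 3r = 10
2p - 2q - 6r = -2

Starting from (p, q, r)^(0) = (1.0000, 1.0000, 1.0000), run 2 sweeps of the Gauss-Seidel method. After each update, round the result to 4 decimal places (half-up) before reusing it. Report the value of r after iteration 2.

Iteration 1:
  p = (1 - (3)·1.0000 - (-2)·1.0000) / (-9) = 0.0000
  q = (10 - (4)·0.0000 - (3)·1.0000) / (10) = 0.7000
  r = (-2 - (2)·0.0000 - (-2)·0.7000) / (-6) = 0.1000
Iteration 2:
  p = (1 - (3)·0.7000 - (-2)·0.1000) / (-9) = 0.1000
  q = (10 - (4)·0.1000 - (3)·0.1000) / (10) = 0.9300
  r = (-2 - (2)·0.1000 - (-2)·0.9300) / (-6) = 0.0567

0.0567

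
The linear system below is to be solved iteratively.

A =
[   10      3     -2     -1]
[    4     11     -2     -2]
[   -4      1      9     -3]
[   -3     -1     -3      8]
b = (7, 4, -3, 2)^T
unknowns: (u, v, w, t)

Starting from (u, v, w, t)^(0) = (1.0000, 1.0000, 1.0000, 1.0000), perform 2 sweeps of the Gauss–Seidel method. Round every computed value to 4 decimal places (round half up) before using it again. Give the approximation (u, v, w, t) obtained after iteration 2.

(0.6768, 0.2861, 0.1585, 0.5990)

Iteration 1:
  u = (7 - (3)·1.0000 - (-2)·1.0000 - (-1)·1.0000) / (10) = 0.7000
  v = (4 - (4)·0.7000 - (-2)·1.0000 - (-2)·1.0000) / (11) = 0.4727
  w = (-3 - (-4)·0.7000 - (1)·0.4727 - (-3)·1.0000) / (9) = 0.2586
  t = (2 - (-3)·0.7000 - (-1)·0.4727 - (-3)·0.2586) / (8) = 0.6686
Iteration 2:
  u = (7 - (3)·0.4727 - (-2)·0.2586 - (-1)·0.6686) / (10) = 0.6768
  v = (4 - (4)·0.6768 - (-2)·0.2586 - (-2)·0.6686) / (11) = 0.2861
  w = (-3 - (-4)·0.6768 - (1)·0.2861 - (-3)·0.6686) / (9) = 0.1585
  t = (2 - (-3)·0.6768 - (-1)·0.2861 - (-3)·0.1585) / (8) = 0.5990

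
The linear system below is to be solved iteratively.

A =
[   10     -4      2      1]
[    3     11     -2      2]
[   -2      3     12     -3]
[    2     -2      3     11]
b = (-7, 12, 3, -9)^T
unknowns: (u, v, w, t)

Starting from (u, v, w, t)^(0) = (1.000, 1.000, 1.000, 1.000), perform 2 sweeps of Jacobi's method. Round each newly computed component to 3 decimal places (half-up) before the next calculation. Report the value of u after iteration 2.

Iteration 1:
  u = (-7 - (-4)·1.000 - (2)·1.000 - (1)·1.000) / (10) = -0.600
  v = (12 - (3)·1.000 - (-2)·1.000 - (2)·1.000) / (11) = 0.818
  w = (3 - (-2)·1.000 - (3)·1.000 - (-3)·1.000) / (12) = 0.417
  t = (-9 - (2)·1.000 - (-2)·1.000 - (3)·1.000) / (11) = -1.091
Iteration 2:
  u = (-7 - (-4)·0.818 - (2)·0.417 - (1)·-1.091) / (10) = -0.347
  v = (12 - (3)·-0.600 - (-2)·0.417 - (2)·-1.091) / (11) = 1.529
  w = (3 - (-2)·-0.600 - (3)·0.818 - (-3)·-1.091) / (12) = -0.327
  t = (-9 - (2)·-0.600 - (-2)·0.818 - (3)·0.417) / (11) = -0.674

-0.347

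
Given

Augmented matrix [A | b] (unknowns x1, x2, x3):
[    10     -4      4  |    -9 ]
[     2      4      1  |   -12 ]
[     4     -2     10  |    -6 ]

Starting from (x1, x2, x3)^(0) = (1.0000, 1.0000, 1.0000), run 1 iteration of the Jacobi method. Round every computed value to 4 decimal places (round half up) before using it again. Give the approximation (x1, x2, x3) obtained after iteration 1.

Iteration 1:
  x1 = (-9 - (-4)·1.0000 - (4)·1.0000) / (10) = -0.9000
  x2 = (-12 - (2)·1.0000 - (1)·1.0000) / (4) = -3.7500
  x3 = (-6 - (4)·1.0000 - (-2)·1.0000) / (10) = -0.8000

(-0.9000, -3.7500, -0.8000)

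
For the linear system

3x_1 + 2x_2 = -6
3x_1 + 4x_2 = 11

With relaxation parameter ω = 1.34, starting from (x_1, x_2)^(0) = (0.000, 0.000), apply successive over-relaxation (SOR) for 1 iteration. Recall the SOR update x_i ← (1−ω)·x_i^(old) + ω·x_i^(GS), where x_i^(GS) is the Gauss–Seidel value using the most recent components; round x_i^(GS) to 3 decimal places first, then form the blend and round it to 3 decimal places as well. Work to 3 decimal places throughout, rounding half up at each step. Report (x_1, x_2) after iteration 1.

Iteration 1:
  x_1: GS value = (-6 - (2)·0.000) / (3) = -2.000;  x_1 ← (1−ω)·0.000 + ω·-2.000 = -2.680
  x_2: GS value = (11 - (3)·-2.680) / (4) = 4.760;  x_2 ← (1−ω)·0.000 + ω·4.760 = 6.378

(-2.680, 6.378)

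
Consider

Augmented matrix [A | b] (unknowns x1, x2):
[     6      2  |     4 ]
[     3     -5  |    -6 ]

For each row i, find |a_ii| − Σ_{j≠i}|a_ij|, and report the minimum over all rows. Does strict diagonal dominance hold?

row 1: |6| − (2) = 4
row 2: |-5| − (3) = 2
minimum over rows = 2 → strictly diagonally dominant (convergence guaranteed)

2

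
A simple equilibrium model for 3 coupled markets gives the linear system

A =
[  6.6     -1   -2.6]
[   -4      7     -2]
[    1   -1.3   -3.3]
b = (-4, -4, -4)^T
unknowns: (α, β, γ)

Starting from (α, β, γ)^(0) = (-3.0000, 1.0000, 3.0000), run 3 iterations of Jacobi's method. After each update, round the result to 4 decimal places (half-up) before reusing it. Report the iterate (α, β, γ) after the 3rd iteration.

Iteration 1:
  α = (-4 - (-1)·1.0000 - (-2.6)·3.0000) / (6.6) = 0.7273
  β = (-4 - (-4)·-3.0000 - (-2)·3.0000) / (7) = -1.4286
  γ = (-4 - (1)·-3.0000 - (-1.3)·1.0000) / (-3.3) = -0.0909
Iteration 2:
  α = (-4 - (-1)·-1.4286 - (-2.6)·-0.0909) / (6.6) = -0.8583
  β = (-4 - (-4)·0.7273 - (-2)·-0.0909) / (7) = -0.1818
  γ = (-4 - (1)·0.7273 - (-1.3)·-1.4286) / (-3.3) = 1.9953
Iteration 3:
  α = (-4 - (-1)·-0.1818 - (-2.6)·1.9953) / (6.6) = 0.1524
  β = (-4 - (-4)·-0.8583 - (-2)·1.9953) / (7) = -0.4918
  γ = (-4 - (1)·-0.8583 - (-1.3)·-0.1818) / (-3.3) = 1.0236

(0.1524, -0.4918, 1.0236)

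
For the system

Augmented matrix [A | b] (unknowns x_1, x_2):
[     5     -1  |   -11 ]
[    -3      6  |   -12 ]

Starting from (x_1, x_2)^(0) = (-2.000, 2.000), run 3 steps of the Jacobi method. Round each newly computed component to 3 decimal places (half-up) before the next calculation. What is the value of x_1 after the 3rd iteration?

-2.780

Iteration 1:
  x_1 = (-11 - (-1)·2.000) / (5) = -1.800
  x_2 = (-12 - (-3)·-2.000) / (6) = -3.000
Iteration 2:
  x_1 = (-11 - (-1)·-3.000) / (5) = -2.800
  x_2 = (-12 - (-3)·-1.800) / (6) = -2.900
Iteration 3:
  x_1 = (-11 - (-1)·-2.900) / (5) = -2.780
  x_2 = (-12 - (-3)·-2.800) / (6) = -3.400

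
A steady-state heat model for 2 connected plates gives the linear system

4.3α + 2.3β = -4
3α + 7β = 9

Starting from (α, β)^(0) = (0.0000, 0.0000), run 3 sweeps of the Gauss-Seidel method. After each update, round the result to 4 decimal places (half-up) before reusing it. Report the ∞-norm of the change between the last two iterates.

Iteration 1:
  α = (-4 - (2.3)·0.0000) / (4.3) = -0.9302
  β = (9 - (3)·-0.9302) / (7) = 1.6844
Iteration 2:
  α = (-4 - (2.3)·1.6844) / (4.3) = -1.8312
  β = (9 - (3)·-1.8312) / (7) = 2.0705
Iteration 3:
  α = (-4 - (2.3)·2.0705) / (4.3) = -2.0377
  β = (9 - (3)·-2.0377) / (7) = 2.1590
Change: (-0.2065, 0.0885) → max |·| = 0.2065

0.2065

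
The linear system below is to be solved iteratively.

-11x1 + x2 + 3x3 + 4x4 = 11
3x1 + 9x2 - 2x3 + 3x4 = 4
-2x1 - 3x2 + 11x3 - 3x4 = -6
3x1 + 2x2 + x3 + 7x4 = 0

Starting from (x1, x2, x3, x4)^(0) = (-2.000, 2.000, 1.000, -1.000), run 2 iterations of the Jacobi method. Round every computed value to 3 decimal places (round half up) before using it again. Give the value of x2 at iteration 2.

Iteration 1:
  x1 = (11 - (1)·2.000 - (3)·1.000 - (4)·-1.000) / (-11) = -0.909
  x2 = (4 - (3)·-2.000 - (-2)·1.000 - (3)·-1.000) / (9) = 1.667
  x3 = (-6 - (-2)·-2.000 - (-3)·2.000 - (-3)·-1.000) / (11) = -0.636
  x4 = (0 - (3)·-2.000 - (2)·2.000 - (1)·1.000) / (7) = 0.143
Iteration 2:
  x1 = (11 - (1)·1.667 - (3)·-0.636 - (4)·0.143) / (-11) = -0.970
  x2 = (4 - (3)·-0.909 - (-2)·-0.636 - (3)·0.143) / (9) = 0.558
  x3 = (-6 - (-2)·-0.909 - (-3)·1.667 - (-3)·0.143) / (11) = -0.217
  x4 = (0 - (3)·-0.909 - (2)·1.667 - (1)·-0.636) / (7) = 0.004

0.558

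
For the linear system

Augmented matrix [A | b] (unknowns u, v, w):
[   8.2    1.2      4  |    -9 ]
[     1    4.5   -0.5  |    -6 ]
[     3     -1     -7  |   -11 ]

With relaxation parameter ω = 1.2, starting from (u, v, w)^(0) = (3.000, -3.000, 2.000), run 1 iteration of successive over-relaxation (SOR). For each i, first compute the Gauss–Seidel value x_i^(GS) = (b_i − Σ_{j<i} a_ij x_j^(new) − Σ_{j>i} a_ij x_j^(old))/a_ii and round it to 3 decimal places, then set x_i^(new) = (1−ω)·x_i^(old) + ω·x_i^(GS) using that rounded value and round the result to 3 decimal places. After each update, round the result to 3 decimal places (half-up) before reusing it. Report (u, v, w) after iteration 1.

(-2.561, -0.050, 0.177)

Iteration 1:
  u: GS value = (-9 - (1.2)·-3.000 - (4)·2.000) / (8.2) = -1.634;  u ← (1−ω)·3.000 + ω·-1.634 = -2.561
  v: GS value = (-6 - (1)·-2.561 - (-0.5)·2.000) / (4.5) = -0.542;  v ← (1−ω)·-3.000 + ω·-0.542 = -0.050
  w: GS value = (-11 - (3)·-2.561 - (-1)·-0.050) / (-7) = 0.481;  w ← (1−ω)·2.000 + ω·0.481 = 0.177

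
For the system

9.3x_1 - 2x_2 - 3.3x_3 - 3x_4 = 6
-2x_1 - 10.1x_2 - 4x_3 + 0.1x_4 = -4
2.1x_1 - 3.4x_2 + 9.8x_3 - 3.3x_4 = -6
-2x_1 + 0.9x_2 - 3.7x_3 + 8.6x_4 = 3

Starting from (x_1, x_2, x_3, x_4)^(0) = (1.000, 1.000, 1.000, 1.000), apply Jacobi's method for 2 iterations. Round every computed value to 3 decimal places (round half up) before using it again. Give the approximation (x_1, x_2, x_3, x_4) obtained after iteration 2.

(0.847, 0.157, -0.702, 0.665)

Iteration 1:
  x_1 = (6 - (-2)·1.000 - (-3.3)·1.000 - (-3)·1.000) / (9.3) = 1.538
  x_2 = (-4 - (-2)·1.000 - (-4)·1.000 - (0.1)·1.000) / (-10.1) = -0.188
  x_3 = (-6 - (2.1)·1.000 - (-3.4)·1.000 - (-3.3)·1.000) / (9.8) = -0.143
  x_4 = (3 - (-2)·1.000 - (0.9)·1.000 - (-3.7)·1.000) / (8.6) = 0.907
Iteration 2:
  x_1 = (6 - (-2)·-0.188 - (-3.3)·-0.143 - (-3)·0.907) / (9.3) = 0.847
  x_2 = (-4 - (-2)·1.538 - (-4)·-0.143 - (0.1)·0.907) / (-10.1) = 0.157
  x_3 = (-6 - (2.1)·1.538 - (-3.4)·-0.188 - (-3.3)·0.907) / (9.8) = -0.702
  x_4 = (3 - (-2)·1.538 - (0.9)·-0.188 - (-3.7)·-0.143) / (8.6) = 0.665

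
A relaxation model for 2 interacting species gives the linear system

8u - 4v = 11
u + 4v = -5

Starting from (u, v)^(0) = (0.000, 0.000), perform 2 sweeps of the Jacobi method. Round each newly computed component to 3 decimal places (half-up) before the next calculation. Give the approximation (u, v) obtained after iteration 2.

(0.750, -1.594)

Iteration 1:
  u = (11 - (-4)·0.000) / (8) = 1.375
  v = (-5 - (1)·0.000) / (4) = -1.250
Iteration 2:
  u = (11 - (-4)·-1.250) / (8) = 0.750
  v = (-5 - (1)·1.375) / (4) = -1.594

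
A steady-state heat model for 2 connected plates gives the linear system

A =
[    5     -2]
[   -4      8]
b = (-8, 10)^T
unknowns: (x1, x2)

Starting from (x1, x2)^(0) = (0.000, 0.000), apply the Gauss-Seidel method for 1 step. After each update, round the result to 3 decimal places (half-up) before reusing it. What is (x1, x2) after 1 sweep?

Iteration 1:
  x1 = (-8 - (-2)·0.000) / (5) = -1.600
  x2 = (10 - (-4)·-1.600) / (8) = 0.450

(-1.600, 0.450)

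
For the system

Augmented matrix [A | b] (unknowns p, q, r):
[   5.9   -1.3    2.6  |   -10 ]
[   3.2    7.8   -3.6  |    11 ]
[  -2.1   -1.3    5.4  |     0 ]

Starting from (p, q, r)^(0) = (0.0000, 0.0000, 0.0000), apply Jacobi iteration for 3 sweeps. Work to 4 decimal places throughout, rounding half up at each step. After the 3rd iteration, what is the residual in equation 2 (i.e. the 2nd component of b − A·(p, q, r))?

Iteration 1:
  p = (-10 - (-1.3)·0.0000 - (2.6)·0.0000) / (5.9) = -1.6949
  q = (11 - (3.2)·0.0000 - (-3.6)·0.0000) / (7.8) = 1.4103
  r = (0 - (-2.1)·0.0000 - (-1.3)·0.0000) / (5.4) = 0.0000
Iteration 2:
  p = (-10 - (-1.3)·1.4103 - (2.6)·0.0000) / (5.9) = -1.3842
  q = (11 - (3.2)·-1.6949 - (-3.6)·0.0000) / (7.8) = 2.1056
  r = (0 - (-2.1)·-1.6949 - (-1.3)·1.4103) / (5.4) = -0.3196
Iteration 3:
  p = (-10 - (-1.3)·2.1056 - (2.6)·-0.3196) / (5.9) = -1.0901
  q = (11 - (3.2)·-1.3842 - (-3.6)·-0.3196) / (7.8) = 1.8306
  r = (0 - (-2.1)·-1.3842 - (-1.3)·2.1056) / (5.4) = -0.0314
Residual b − A·x = (-1.1070, 0.0966, 0.2601)

0.0966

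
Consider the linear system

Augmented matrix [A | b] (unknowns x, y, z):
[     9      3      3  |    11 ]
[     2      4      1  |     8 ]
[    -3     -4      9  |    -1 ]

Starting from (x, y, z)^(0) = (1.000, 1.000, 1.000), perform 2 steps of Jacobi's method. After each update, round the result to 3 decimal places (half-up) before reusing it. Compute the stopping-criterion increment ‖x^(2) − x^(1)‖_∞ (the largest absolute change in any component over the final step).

0.305

Iteration 1:
  x = (11 - (3)·1.000 - (3)·1.000) / (9) = 0.556
  y = (8 - (2)·1.000 - (1)·1.000) / (4) = 1.250
  z = (-1 - (-3)·1.000 - (-4)·1.000) / (9) = 0.667
Iteration 2:
  x = (11 - (3)·1.250 - (3)·0.667) / (9) = 0.583
  y = (8 - (2)·0.556 - (1)·0.667) / (4) = 1.555
  z = (-1 - (-3)·0.556 - (-4)·1.250) / (9) = 0.630
Change: (0.027, 0.305, -0.037) → max |·| = 0.305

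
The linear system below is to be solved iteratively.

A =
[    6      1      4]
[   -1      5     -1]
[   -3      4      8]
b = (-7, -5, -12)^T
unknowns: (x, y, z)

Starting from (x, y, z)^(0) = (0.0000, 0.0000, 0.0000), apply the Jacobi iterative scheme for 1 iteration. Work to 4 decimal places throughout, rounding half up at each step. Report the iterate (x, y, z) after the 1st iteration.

Iteration 1:
  x = (-7 - (1)·0.0000 - (4)·0.0000) / (6) = -1.1667
  y = (-5 - (-1)·0.0000 - (-1)·0.0000) / (5) = -1.0000
  z = (-12 - (-3)·0.0000 - (4)·0.0000) / (8) = -1.5000

(-1.1667, -1.0000, -1.5000)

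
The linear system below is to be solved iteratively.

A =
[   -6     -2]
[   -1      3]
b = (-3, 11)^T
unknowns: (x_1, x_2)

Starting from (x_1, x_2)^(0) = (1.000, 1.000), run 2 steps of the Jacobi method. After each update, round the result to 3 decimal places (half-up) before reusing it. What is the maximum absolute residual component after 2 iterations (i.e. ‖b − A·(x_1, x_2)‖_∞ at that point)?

0.999

Iteration 1:
  x_1 = (-3 - (-2)·1.000) / (-6) = 0.167
  x_2 = (11 - (-1)·1.000) / (3) = 4.000
Iteration 2:
  x_1 = (-3 - (-2)·4.000) / (-6) = -0.833
  x_2 = (11 - (-1)·0.167) / (3) = 3.722
Residual b − A·x = (-0.554, -0.999); ∞-norm = 0.999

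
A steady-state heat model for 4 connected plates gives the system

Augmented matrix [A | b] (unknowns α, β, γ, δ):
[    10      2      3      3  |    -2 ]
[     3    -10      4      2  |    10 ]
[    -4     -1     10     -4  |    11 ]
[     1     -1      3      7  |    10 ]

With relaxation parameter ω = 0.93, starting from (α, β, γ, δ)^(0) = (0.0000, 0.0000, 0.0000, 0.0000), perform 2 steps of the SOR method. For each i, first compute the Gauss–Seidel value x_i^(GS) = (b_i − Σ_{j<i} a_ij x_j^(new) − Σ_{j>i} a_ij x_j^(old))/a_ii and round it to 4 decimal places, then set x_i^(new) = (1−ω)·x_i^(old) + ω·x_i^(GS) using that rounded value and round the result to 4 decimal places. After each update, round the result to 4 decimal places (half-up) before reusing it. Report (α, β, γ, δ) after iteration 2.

(-0.5023, -0.6545, 1.1626, 0.9065)

Iteration 1:
  α: GS value = (-2 - (2)·0.0000 - (3)·0.0000 - (3)·0.0000) / (10) = -0.2000;  α ← (1−ω)·0.0000 + ω·-0.2000 = -0.1860
  β: GS value = (10 - (3)·-0.1860 - (4)·0.0000 - (2)·0.0000) / (-10) = -1.0558;  β ← (1−ω)·0.0000 + ω·-1.0558 = -0.9819
  γ: GS value = (11 - (-4)·-0.1860 - (-1)·-0.9819 - (-4)·0.0000) / (10) = 0.9274;  γ ← (1−ω)·0.0000 + ω·0.9274 = 0.8625
  δ: GS value = (10 - (1)·-0.1860 - (-1)·-0.9819 - (3)·0.8625) / (7) = 0.9452;  δ ← (1−ω)·0.0000 + ω·0.9452 = 0.8790
Iteration 2:
  α: GS value = (-2 - (2)·-0.9819 - (3)·0.8625 - (3)·0.8790) / (10) = -0.5261;  α ← (1−ω)·-0.1860 + ω·-0.5261 = -0.5023
  β: GS value = (10 - (3)·-0.5023 - (4)·0.8625 - (2)·0.8790) / (-10) = -0.6299;  β ← (1−ω)·-0.9819 + ω·-0.6299 = -0.6545
  γ: GS value = (11 - (-4)·-0.5023 - (-1)·-0.6545 - (-4)·0.8790) / (10) = 1.1852;  γ ← (1−ω)·0.8625 + ω·1.1852 = 1.1626
  δ: GS value = (10 - (1)·-0.5023 - (-1)·-0.6545 - (3)·1.1626) / (7) = 0.9086;  δ ← (1−ω)·0.8790 + ω·0.9086 = 0.9065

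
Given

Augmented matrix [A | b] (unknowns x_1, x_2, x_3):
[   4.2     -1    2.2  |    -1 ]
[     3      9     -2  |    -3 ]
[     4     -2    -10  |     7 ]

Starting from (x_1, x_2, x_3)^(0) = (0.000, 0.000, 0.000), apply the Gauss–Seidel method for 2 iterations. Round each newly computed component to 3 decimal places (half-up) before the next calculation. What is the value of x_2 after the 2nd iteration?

Iteration 1:
  x_1 = (-1 - (-1)·0.000 - (2.2)·0.000) / (4.2) = -0.238
  x_2 = (-3 - (3)·-0.238 - (-2)·0.000) / (9) = -0.254
  x_3 = (7 - (4)·-0.238 - (-2)·-0.254) / (-10) = -0.744
Iteration 2:
  x_1 = (-1 - (-1)·-0.254 - (2.2)·-0.744) / (4.2) = 0.091
  x_2 = (-3 - (3)·0.091 - (-2)·-0.744) / (9) = -0.529
  x_3 = (7 - (4)·0.091 - (-2)·-0.529) / (-10) = -0.558

-0.529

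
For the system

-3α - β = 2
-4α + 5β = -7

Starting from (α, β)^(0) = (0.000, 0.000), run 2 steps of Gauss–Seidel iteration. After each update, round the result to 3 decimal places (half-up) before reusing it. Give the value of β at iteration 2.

-1.418

Iteration 1:
  α = (2 - (-1)·0.000) / (-3) = -0.667
  β = (-7 - (-4)·-0.667) / (5) = -1.934
Iteration 2:
  α = (2 - (-1)·-1.934) / (-3) = -0.022
  β = (-7 - (-4)·-0.022) / (5) = -1.418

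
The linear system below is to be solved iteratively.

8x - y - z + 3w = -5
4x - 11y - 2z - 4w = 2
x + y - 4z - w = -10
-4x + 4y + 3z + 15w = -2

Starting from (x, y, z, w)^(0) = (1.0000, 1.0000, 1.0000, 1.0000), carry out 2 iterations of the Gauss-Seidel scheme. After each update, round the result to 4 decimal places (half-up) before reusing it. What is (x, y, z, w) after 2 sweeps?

(-0.3625, -0.4871, 2.3949, -0.5791)

Iteration 1:
  x = (-5 - (-1)·1.0000 - (-1)·1.0000 - (3)·1.0000) / (8) = -0.7500
  y = (2 - (4)·-0.7500 - (-2)·1.0000 - (-4)·1.0000) / (-11) = -1.0000
  z = (-10 - (1)·-0.7500 - (1)·-1.0000 - (-1)·1.0000) / (-4) = 1.8125
  w = (-2 - (-4)·-0.7500 - (4)·-1.0000 - (3)·1.8125) / (15) = -0.4292
Iteration 2:
  x = (-5 - (-1)·-1.0000 - (-1)·1.8125 - (3)·-0.4292) / (8) = -0.3625
  y = (2 - (4)·-0.3625 - (-2)·1.8125 - (-4)·-0.4292) / (-11) = -0.4871
  z = (-10 - (1)·-0.3625 - (1)·-0.4871 - (-1)·-0.4292) / (-4) = 2.3949
  w = (-2 - (-4)·-0.3625 - (4)·-0.4871 - (3)·2.3949) / (15) = -0.5791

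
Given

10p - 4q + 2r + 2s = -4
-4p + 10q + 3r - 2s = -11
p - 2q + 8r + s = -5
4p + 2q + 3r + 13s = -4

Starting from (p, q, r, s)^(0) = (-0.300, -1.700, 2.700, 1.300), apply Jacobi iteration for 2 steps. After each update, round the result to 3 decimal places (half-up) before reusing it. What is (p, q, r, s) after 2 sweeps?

Iteration 1:
  p = (-4 - (-4)·-1.700 - (2)·2.700 - (2)·1.300) / (10) = -1.880
  q = (-11 - (-4)·-0.300 - (3)·2.700 - (-2)·1.300) / (10) = -1.770
  r = (-5 - (1)·-0.300 - (-2)·-1.700 - (1)·1.300) / (8) = -1.175
  s = (-4 - (4)·-0.300 - (2)·-1.700 - (3)·2.700) / (13) = -0.577
Iteration 2:
  p = (-4 - (-4)·-1.770 - (2)·-1.175 - (2)·-0.577) / (10) = -0.758
  q = (-11 - (-4)·-1.880 - (3)·-1.175 - (-2)·-0.577) / (10) = -1.615
  r = (-5 - (1)·-1.880 - (-2)·-1.770 - (1)·-0.577) / (8) = -0.760
  s = (-4 - (4)·-1.880 - (2)·-1.770 - (3)·-1.175) / (13) = 0.814

(-0.758, -1.615, -0.760, 0.814)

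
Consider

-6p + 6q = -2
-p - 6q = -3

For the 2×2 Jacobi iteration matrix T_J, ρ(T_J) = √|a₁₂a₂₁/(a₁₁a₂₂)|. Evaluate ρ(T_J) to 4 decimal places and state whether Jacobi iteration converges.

0.4082

a₁₂a₂₁/(a₁₁a₂₂) = (6)·(-1) / ((-6)·(-6)) = -0.166667
ρ = √|-0.166667| = √0.166667 = 0.4082
ρ < 1, so Jacobi converges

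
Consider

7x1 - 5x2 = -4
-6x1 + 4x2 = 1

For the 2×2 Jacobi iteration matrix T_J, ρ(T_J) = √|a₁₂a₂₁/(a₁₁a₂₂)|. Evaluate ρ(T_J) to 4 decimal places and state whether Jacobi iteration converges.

1.0351

a₁₂a₂₁/(a₁₁a₂₂) = (-5)·(-6) / ((7)·(4)) = 1.071429
ρ = √|1.071429| = √1.071429 = 1.0351
ρ > 1, so Jacobi diverges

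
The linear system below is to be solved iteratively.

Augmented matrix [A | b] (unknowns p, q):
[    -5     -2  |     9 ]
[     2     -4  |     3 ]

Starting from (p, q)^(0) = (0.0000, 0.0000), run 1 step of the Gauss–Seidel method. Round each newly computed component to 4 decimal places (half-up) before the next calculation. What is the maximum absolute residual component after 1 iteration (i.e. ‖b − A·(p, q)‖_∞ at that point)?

Iteration 1:
  p = (9 - (-2)·0.0000) / (-5) = -1.8000
  q = (3 - (2)·-1.8000) / (-4) = -1.6500
Residual b − A·x = (-3.3000, 0.0000); ∞-norm = 3.3000

3.3000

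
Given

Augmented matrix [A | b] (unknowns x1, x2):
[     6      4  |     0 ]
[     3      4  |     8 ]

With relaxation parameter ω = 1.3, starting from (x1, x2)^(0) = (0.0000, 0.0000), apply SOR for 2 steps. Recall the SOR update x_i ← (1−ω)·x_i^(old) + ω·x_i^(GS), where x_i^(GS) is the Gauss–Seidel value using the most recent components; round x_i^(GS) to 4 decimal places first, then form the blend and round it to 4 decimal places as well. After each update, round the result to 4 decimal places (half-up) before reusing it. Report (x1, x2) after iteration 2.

Iteration 1:
  x1: GS value = (0 - (4)·0.0000) / (6) = 0.0000;  x1 ← (1−ω)·0.0000 + ω·0.0000 = 0.0000
  x2: GS value = (8 - (3)·0.0000) / (4) = 2.0000;  x2 ← (1−ω)·0.0000 + ω·2.0000 = 2.6000
Iteration 2:
  x1: GS value = (0 - (4)·2.6000) / (6) = -1.7333;  x1 ← (1−ω)·0.0000 + ω·-1.7333 = -2.2533
  x2: GS value = (8 - (3)·-2.2533) / (4) = 3.6900;  x2 ← (1−ω)·2.6000 + ω·3.6900 = 4.0170

(-2.2533, 4.0170)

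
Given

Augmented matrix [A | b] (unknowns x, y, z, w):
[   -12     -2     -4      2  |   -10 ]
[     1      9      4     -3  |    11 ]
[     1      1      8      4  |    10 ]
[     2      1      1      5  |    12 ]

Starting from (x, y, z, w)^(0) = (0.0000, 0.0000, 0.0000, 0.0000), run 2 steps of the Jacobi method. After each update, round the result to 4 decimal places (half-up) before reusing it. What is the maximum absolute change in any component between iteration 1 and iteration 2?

Iteration 1:
  x = (-10 - (-2)·0.0000 - (-4)·0.0000 - (2)·0.0000) / (-12) = 0.8333
  y = (11 - (1)·0.0000 - (4)·0.0000 - (-3)·0.0000) / (9) = 1.2222
  z = (10 - (1)·0.0000 - (1)·0.0000 - (4)·0.0000) / (8) = 1.2500
  w = (12 - (2)·0.0000 - (1)·0.0000 - (1)·0.0000) / (5) = 2.4000
Iteration 2:
  x = (-10 - (-2)·1.2222 - (-4)·1.2500 - (2)·2.4000) / (-12) = 0.6130
  y = (11 - (1)·0.8333 - (4)·1.2500 - (-3)·2.4000) / (9) = 1.3741
  z = (10 - (1)·0.8333 - (1)·1.2222 - (4)·2.4000) / (8) = -0.2069
  w = (12 - (2)·0.8333 - (1)·1.2222 - (1)·1.2500) / (5) = 1.5722
Change: (-0.2203, 0.1519, -1.4569, -0.8278) → max |·| = 1.4569

1.4569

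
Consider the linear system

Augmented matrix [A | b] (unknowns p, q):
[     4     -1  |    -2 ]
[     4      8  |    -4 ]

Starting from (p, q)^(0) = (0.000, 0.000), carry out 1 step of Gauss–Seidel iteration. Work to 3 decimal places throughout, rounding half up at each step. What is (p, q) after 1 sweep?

Iteration 1:
  p = (-2 - (-1)·0.000) / (4) = -0.500
  q = (-4 - (4)·-0.500) / (8) = -0.250

(-0.500, -0.250)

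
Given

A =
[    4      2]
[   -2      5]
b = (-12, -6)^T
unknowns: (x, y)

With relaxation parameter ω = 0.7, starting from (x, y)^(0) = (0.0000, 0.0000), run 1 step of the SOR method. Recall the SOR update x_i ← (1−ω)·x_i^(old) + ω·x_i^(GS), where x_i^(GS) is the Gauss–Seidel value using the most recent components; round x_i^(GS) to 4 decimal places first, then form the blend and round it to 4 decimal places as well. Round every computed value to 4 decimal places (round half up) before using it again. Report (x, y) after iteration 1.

Iteration 1:
  x: GS value = (-12 - (2)·0.0000) / (4) = -3.0000;  x ← (1−ω)·0.0000 + ω·-3.0000 = -2.1000
  y: GS value = (-6 - (-2)·-2.1000) / (5) = -2.0400;  y ← (1−ω)·0.0000 + ω·-2.0400 = -1.4280

(-2.1000, -1.4280)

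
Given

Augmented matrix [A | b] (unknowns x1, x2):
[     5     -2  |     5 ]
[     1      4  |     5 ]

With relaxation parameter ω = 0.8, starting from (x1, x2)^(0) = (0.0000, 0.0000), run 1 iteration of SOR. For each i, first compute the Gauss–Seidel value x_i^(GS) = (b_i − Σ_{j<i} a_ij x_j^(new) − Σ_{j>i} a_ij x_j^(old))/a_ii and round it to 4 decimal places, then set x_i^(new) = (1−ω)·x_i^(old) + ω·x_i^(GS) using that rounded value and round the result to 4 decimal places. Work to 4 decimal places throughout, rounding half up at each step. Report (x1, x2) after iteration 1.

Iteration 1:
  x1: GS value = (5 - (-2)·0.0000) / (5) = 1.0000;  x1 ← (1−ω)·0.0000 + ω·1.0000 = 0.8000
  x2: GS value = (5 - (1)·0.8000) / (4) = 1.0500;  x2 ← (1−ω)·0.0000 + ω·1.0500 = 0.8400

(0.8000, 0.8400)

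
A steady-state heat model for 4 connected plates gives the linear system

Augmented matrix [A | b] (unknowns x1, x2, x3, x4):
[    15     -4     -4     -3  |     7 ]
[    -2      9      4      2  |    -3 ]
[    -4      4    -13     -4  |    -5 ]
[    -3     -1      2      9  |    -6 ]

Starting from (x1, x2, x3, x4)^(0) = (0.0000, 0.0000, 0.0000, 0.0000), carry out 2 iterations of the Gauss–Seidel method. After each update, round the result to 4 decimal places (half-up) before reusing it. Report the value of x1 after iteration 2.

Iteration 1:
  x1 = (7 - (-4)·0.0000 - (-4)·0.0000 - (-3)·0.0000) / (15) = 0.4667
  x2 = (-3 - (-2)·0.4667 - (4)·0.0000 - (2)·0.0000) / (9) = -0.2296
  x3 = (-5 - (-4)·0.4667 - (4)·-0.2296 - (-4)·0.0000) / (-13) = 0.1704
  x4 = (-6 - (-3)·0.4667 - (-1)·-0.2296 - (2)·0.1704) / (9) = -0.5745
Iteration 2:
  x1 = (7 - (-4)·-0.2296 - (-4)·0.1704 - (-3)·-0.5745) / (15) = 0.3360
  x2 = (-3 - (-2)·0.3360 - (4)·0.1704 - (2)·-0.5745) / (9) = -0.2067
  x3 = (-5 - (-4)·0.3360 - (4)·-0.2067 - (-4)·-0.5745) / (-13) = 0.3944
  x4 = (-6 - (-3)·0.3360 - (-1)·-0.2067 - (2)·0.3944) / (9) = -0.6653

0.3360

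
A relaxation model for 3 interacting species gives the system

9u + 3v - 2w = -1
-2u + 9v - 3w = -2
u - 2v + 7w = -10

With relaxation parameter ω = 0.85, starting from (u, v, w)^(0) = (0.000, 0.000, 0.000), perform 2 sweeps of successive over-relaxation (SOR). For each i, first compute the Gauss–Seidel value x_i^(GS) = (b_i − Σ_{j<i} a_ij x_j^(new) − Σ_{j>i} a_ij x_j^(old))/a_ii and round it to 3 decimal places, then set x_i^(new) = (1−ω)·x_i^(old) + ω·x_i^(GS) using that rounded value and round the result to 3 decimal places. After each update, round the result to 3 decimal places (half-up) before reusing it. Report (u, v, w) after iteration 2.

Iteration 1:
  u: GS value = (-1 - (3)·0.000 - (-2)·0.000) / (9) = -0.111;  u ← (1−ω)·0.000 + ω·-0.111 = -0.094
  v: GS value = (-2 - (-2)·-0.094 - (-3)·0.000) / (9) = -0.243;  v ← (1−ω)·0.000 + ω·-0.243 = -0.207
  w: GS value = (-10 - (1)·-0.094 - (-2)·-0.207) / (7) = -1.474;  w ← (1−ω)·0.000 + ω·-1.474 = -1.253
Iteration 2:
  u: GS value = (-1 - (3)·-0.207 - (-2)·-1.253) / (9) = -0.321;  u ← (1−ω)·-0.094 + ω·-0.321 = -0.287
  v: GS value = (-2 - (-2)·-0.287 - (-3)·-1.253) / (9) = -0.704;  v ← (1−ω)·-0.207 + ω·-0.704 = -0.629
  w: GS value = (-10 - (1)·-0.287 - (-2)·-0.629) / (7) = -1.567;  w ← (1−ω)·-1.253 + ω·-1.567 = -1.520

(-0.287, -0.629, -1.520)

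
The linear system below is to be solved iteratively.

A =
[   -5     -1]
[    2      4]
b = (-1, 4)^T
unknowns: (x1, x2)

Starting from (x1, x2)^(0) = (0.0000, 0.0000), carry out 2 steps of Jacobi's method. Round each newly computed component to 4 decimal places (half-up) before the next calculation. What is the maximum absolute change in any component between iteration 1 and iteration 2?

0.2000

Iteration 1:
  x1 = (-1 - (-1)·0.0000) / (-5) = 0.2000
  x2 = (4 - (2)·0.0000) / (4) = 1.0000
Iteration 2:
  x1 = (-1 - (-1)·1.0000) / (-5) = 0.0000
  x2 = (4 - (2)·0.2000) / (4) = 0.9000
Change: (-0.2000, -0.1000) → max |·| = 0.2000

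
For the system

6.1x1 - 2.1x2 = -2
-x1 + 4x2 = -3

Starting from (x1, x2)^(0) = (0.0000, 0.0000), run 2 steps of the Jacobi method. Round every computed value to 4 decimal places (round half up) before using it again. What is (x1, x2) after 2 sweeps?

Iteration 1:
  x1 = (-2 - (-2.1)·0.0000) / (6.1) = -0.3279
  x2 = (-3 - (-1)·0.0000) / (4) = -0.7500
Iteration 2:
  x1 = (-2 - (-2.1)·-0.7500) / (6.1) = -0.5861
  x2 = (-3 - (-1)·-0.3279) / (4) = -0.8320

(-0.5861, -0.8320)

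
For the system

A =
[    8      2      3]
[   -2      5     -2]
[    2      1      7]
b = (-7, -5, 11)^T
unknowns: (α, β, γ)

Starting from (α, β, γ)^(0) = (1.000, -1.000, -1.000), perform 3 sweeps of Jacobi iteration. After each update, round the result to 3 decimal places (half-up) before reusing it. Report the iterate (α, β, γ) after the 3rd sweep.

Iteration 1:
  α = (-7 - (2)·-1.000 - (3)·-1.000) / (8) = -0.250
  β = (-5 - (-2)·1.000 - (-2)·-1.000) / (5) = -1.000
  γ = (11 - (2)·1.000 - (1)·-1.000) / (7) = 1.429
Iteration 2:
  α = (-7 - (2)·-1.000 - (3)·1.429) / (8) = -1.161
  β = (-5 - (-2)·-0.250 - (-2)·1.429) / (5) = -0.528
  γ = (11 - (2)·-0.250 - (1)·-1.000) / (7) = 1.786
Iteration 3:
  α = (-7 - (2)·-0.528 - (3)·1.786) / (8) = -1.413
  β = (-5 - (-2)·-1.161 - (-2)·1.786) / (5) = -0.750
  γ = (11 - (2)·-1.161 - (1)·-0.528) / (7) = 1.979

(-1.413, -0.750, 1.979)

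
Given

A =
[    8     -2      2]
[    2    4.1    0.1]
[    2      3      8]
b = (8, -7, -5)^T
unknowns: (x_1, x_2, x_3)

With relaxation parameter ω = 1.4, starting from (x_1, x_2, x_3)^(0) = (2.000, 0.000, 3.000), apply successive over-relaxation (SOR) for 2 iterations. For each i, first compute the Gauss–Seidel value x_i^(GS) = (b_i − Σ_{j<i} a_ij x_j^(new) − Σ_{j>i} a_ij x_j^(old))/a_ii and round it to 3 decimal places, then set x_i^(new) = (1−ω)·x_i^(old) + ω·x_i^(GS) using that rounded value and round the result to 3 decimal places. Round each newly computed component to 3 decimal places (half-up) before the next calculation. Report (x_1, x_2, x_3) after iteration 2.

Iteration 1:
  x_1: GS value = (8 - (-2)·0.000 - (2)·3.000) / (8) = 0.250;  x_1 ← (1−ω)·2.000 + ω·0.250 = -0.450
  x_2: GS value = (-7 - (2)·-0.450 - (0.1)·3.000) / (4.1) = -1.561;  x_2 ← (1−ω)·0.000 + ω·-1.561 = -2.185
  x_3: GS value = (-5 - (2)·-0.450 - (3)·-2.185) / (8) = 0.307;  x_3 ← (1−ω)·3.000 + ω·0.307 = -0.770
Iteration 2:
  x_1: GS value = (8 - (-2)·-2.185 - (2)·-0.770) / (8) = 0.646;  x_1 ← (1−ω)·-0.450 + ω·0.646 = 1.084
  x_2: GS value = (-7 - (2)·1.084 - (0.1)·-0.770) / (4.1) = -2.217;  x_2 ← (1−ω)·-2.185 + ω·-2.217 = -2.230
  x_3: GS value = (-5 - (2)·1.084 - (3)·-2.230) / (8) = -0.060;  x_3 ← (1−ω)·-0.770 + ω·-0.060 = 0.224

(1.084, -2.230, 0.224)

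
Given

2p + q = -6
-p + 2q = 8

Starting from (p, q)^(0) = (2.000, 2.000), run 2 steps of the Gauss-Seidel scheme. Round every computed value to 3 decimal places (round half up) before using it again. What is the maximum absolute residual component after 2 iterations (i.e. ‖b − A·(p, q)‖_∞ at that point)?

Iteration 1:
  p = (-6 - (1)·2.000) / (2) = -4.000
  q = (8 - (-1)·-4.000) / (2) = 2.000
Iteration 2:
  p = (-6 - (1)·2.000) / (2) = -4.000
  q = (8 - (-1)·-4.000) / (2) = 2.000
Residual b − A·x = (0.000, 0.000); ∞-norm = 0.000

0.000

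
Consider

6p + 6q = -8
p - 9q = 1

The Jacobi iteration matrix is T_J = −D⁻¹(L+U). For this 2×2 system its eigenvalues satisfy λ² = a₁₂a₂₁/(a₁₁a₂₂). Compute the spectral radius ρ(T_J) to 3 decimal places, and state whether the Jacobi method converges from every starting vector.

0.333

a₁₂a₂₁/(a₁₁a₂₂) = (6)·(1) / ((6)·(-9)) = -0.111111
ρ = √|-0.111111| = √0.111111 = 0.333
ρ < 1, so Jacobi converges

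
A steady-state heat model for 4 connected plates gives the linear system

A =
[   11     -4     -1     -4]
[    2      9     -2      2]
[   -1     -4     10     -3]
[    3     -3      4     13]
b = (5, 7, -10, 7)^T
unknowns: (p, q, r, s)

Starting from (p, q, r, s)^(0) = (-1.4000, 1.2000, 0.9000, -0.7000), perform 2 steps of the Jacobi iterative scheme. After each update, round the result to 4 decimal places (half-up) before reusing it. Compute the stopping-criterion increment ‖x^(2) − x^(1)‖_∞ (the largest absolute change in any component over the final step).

1.2110

Iteration 1:
  p = (5 - (-4)·1.2000 - (-1)·0.9000 - (-4)·-0.7000) / (11) = 0.7182
  q = (7 - (2)·-1.4000 - (-2)·0.9000 - (2)·-0.7000) / (9) = 1.4444
  r = (-10 - (-1)·-1.4000 - (-4)·1.2000 - (-3)·-0.7000) / (10) = -0.8700
  s = (7 - (3)·-1.4000 - (-3)·1.2000 - (4)·0.9000) / (13) = 0.8615
Iteration 2:
  p = (5 - (-4)·1.4444 - (-1)·-0.8700 - (-4)·0.8615) / (11) = 1.2140
  q = (7 - (2)·0.7182 - (-2)·-0.8700 - (2)·0.8615) / (9) = 0.2334
  r = (-10 - (-1)·0.7182 - (-4)·1.4444 - (-3)·0.8615) / (10) = -0.0920
  s = (7 - (3)·0.7182 - (-3)·1.4444 - (4)·-0.8700) / (13) = 0.9737
Change: (0.4958, -1.2110, 0.7780, 0.1122) → max |·| = 1.2110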